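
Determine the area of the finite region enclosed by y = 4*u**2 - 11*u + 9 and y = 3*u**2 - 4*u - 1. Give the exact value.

9/2

Set the curves equal: 4*u**2 - 11*u + 9 = 3*u**2 - 4*u - 1, so u**2 - 7*u + 10 = 0, which factors as (u - 5)*(u - 2) = 0. The curves meet at u = 2, 5.
On [2, 5], y = 3*u**2 - 4*u - 1 is on top; that piece has area ∫[2,5] (-(u**2 - 7*u + 10)) du = 9/2.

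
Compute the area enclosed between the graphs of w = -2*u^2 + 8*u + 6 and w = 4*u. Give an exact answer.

Set the curves equal: -2*u^2 + 8*u + 6 = 4*u, so -2*u^2 + 4*u + 6 = 0, which factors as -2*(u - 3)*(u + 1) = 0. The curves meet at u = -1, 3.
On [-1, 3], w = -2*u^2 + 8*u + 6 is on top; that piece has area ∫[-1,3] (-2*u^2 + 4*u + 6) du = 64/3.

64/3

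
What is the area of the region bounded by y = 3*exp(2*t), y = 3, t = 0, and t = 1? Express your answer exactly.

On [0, 1], (3*exp(2*t)) - (3) = 3*exp(2*t) - 3 is ≥ 0 throughout, so the area is a single integral of |3*exp(2*t) - 3|.
∫[0,1] (3*exp(2*t) - 3) dt = -9/2 + 3*exp(2)/2.

-9/2 + 3*exp(2)/2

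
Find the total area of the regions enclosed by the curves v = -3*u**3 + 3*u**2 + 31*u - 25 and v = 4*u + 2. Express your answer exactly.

Set the curves equal: -3*u**3 + 3*u**2 + 31*u - 25 = 4*u + 2, so -3*u**3 + 3*u**2 + 27*u - 27 = 0, which factors as -3*(u - 3)*(u - 1)*(u + 3) = 0. The curves meet at u = -3, 1, 3.
On [-3, 1], v = 4*u + 2 is on top; that piece has area ∫[-3,1] (-(-3*u**3 + 3*u**2 + 27*u - 27)) du = 128.
On [1, 3], v = -3*u**3 + 3*u**2 + 31*u - 25 is on top; that piece has area ∫[1,3] (-3*u**3 + 3*u**2 + 27*u - 27) du = 20.
Total enclosed area = 128 + 20 = 148.

148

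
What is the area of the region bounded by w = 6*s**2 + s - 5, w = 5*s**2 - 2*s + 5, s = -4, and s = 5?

189/2

The difference (6*s**2 + s - 5) - (5*s**2 - 2*s + 5) = s**2 + 3*s - 10 changes sign at s = 2 inside [-4, 5], so split the integral there.
∫[-4,2] (s**2 + 3*s - 10) ds = -54; the area of that piece is 54.
∫[2,5] (s**2 + 3*s - 10) ds = 81/2.
Total area = 54 + 81/2 = 189/2.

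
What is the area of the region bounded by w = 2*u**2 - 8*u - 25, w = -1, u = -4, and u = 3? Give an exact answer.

154

The difference (2*u**2 - 8*u - 25) - (-1) = 2*u**2 - 8*u - 24 changes sign at u = -2 inside [-4, 3], so split the integral there.
∫[-4,-2] (2*u**2 - 8*u - 24) du = 112/3.
∫[-2,3] (2*u**2 - 8*u - 24) du = -350/3; the area of that piece is 350/3.
Total area = 112/3 + 350/3 = 154.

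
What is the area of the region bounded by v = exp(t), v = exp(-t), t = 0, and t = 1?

On [0, 1], (exp(t)) - (exp(-t)) = exp(t) - exp(-t) is ≥ 0 throughout, so the area is a single integral of |exp(t) - exp(-t)|.
∫[0,1] (exp(t) - exp(-t)) dt = -2 + exp(-1) + exp(1).

-2 + exp(-1) + exp(1)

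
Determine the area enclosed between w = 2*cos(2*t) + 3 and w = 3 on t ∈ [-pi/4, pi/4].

On [-pi/4, pi/4], (2*cos(2*t) + 3) - (3) = 2*cos(2*t) is ≥ 0 throughout, so the area is a single integral of |2*cos(2*t)|.
∫[-pi/4,pi/4] (2*cos(2*t)) dt = 2.

2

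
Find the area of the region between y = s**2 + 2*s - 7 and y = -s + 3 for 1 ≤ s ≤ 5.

The difference (s**2 + 2*s - 7) - (-s + 3) = s**2 + 3*s - 10 changes sign at s = 2 inside [1, 5], so split the integral there.
∫[1,2] (s**2 + 3*s - 10) ds = -19/6; the area of that piece is 19/6.
∫[2,5] (s**2 + 3*s - 10) ds = 81/2.
Total area = 19/6 + 81/2 = 131/3.

131/3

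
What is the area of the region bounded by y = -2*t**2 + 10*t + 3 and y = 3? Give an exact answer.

125/3

Set the curves equal: -2*t**2 + 10*t + 3 = 3, so -2*t**2 + 10*t = 0, which factors as -2*t*(t - 5) = 0. The curves meet at t = 0, 5.
On [0, 5], y = -2*t**2 + 10*t + 3 is on top; that piece has area ∫[0,5] (-2*t**2 + 10*t) dt = 125/3.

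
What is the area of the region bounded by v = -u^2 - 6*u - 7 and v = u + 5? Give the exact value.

1/6

Set the curves equal: -u^2 - 6*u - 7 = u + 5, so -u^2 - 7*u - 12 = 0, which factors as -(u + 3)*(u + 4) = 0. The curves meet at u = -4, -3.
On [-4, -3], v = -u^2 - 6*u - 7 is on top; that piece has area ∫[-4,-3] (-u^2 - 7*u - 12) du = 1/6.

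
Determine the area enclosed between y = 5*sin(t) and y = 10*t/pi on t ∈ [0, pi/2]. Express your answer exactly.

5 - 5*pi/4

On [0, pi/2], (5*sin(t)) - (10*t/pi) = -10*t/pi + 5*sin(t) is ≥ 0 throughout, so the area is a single integral of |-10*t/pi + 5*sin(t)|.
∫[0,pi/2] (-10*t/pi + 5*sin(t)) dt = 5 - 5*pi/4.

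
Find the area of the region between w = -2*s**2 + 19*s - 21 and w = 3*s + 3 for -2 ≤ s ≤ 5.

The difference (-2*s**2 + 19*s - 21) - (3*s + 3) = -2*s**2 + 16*s - 24 changes sign at s = 2 inside [-2, 5], so split the integral there.
∫[-2,2] (-2*s**2 + 16*s - 24) ds = -320/3; the area of that piece is 320/3.
∫[2,5] (-2*s**2 + 16*s - 24) ds = 18.
Total area = 320/3 + 18 = 374/3.

374/3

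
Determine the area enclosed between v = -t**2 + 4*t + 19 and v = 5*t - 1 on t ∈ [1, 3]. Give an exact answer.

82/3

On [1, 3], (-t**2 + 4*t + 19) - (5*t - 1) = -t**2 - t + 20 is ≥ 0 throughout, so the area is a single integral of |-t**2 - t + 20|.
∫[1,3] (-t**2 - t + 20) dt = 82/3.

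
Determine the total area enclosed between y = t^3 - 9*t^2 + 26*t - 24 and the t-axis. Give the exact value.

1/2

The curve meets the t-axis where t^3 - 9*t^2 + 26*t - 24 = 0, i.e. (t - 4)*(t - 3)*(t - 2) = 0, at t = 2, 3, 4.
On [2, 3] the curve lies above the axis; ∫[2,3] (t^3 - 9*t^2 + 26*t - 24) dt = 1/4, giving area 1/4.
On [3, 4] the curve lies below the axis; ∫[3,4] (t^3 - 9*t^2 + 26*t - 24) dt = -1/4, giving area 1/4.
Total area = 1/4 + 1/4 = 1/2.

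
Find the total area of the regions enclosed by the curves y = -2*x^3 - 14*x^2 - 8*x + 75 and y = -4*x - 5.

1741/6

Set the curves equal: -2*x^3 - 14*x^2 - 8*x + 75 = -4*x - 5, so -2*x^3 - 14*x^2 - 4*x + 80 = 0, which factors as -2*(x - 2)*(x + 4)*(x + 5) = 0. The curves meet at x = -5, -4, 2.
On [-5, -4], y = -4*x - 5 is on top; that piece has area ∫[-5,-4] (-(-2*x^3 - 14*x^2 - 4*x + 80)) dx = 13/6.
On [-4, 2], y = -2*x^3 - 14*x^2 - 8*x + 75 is on top; that piece has area ∫[-4,2] (-2*x^3 - 14*x^2 - 4*x + 80) dx = 288.
Total enclosed area = 13/6 + 288 = 1741/6.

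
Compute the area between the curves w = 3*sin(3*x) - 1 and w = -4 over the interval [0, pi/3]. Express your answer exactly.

On [0, pi/3], (3*sin(3*x) - 1) - (-4) = 3*sin(3*x) + 3 is ≥ 0 throughout, so the area is a single integral of |3*sin(3*x) + 3|.
∫[0,pi/3] (3*sin(3*x) + 3) dx = 2 + pi.

2 + pi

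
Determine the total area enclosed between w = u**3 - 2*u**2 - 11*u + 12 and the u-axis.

937/12

The curve meets the u-axis where u**3 - 2*u**2 - 11*u + 12 = 0, i.e. (u - 4)*(u - 1)*(u + 3) = 0, at u = -3, 1, 4.
On [-3, 1] the curve lies above the axis; ∫[-3,1] (u**3 - 2*u**2 - 11*u + 12) du = 160/3, giving area 160/3.
On [1, 4] the curve lies below the axis; ∫[1,4] (u**3 - 2*u**2 - 11*u + 12) du = -99/4, giving area 99/4.
Total area = 160/3 + 99/4 = 937/12.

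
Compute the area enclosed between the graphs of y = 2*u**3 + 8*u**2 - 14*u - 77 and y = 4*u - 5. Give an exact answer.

1741/6

Set the curves equal: 2*u**3 + 8*u**2 - 14*u - 77 = 4*u - 5, so 2*u**3 + 8*u**2 - 18*u - 72 = 0, which factors as 2*(u - 3)*(u + 3)*(u + 4) = 0. The curves meet at u = -4, -3, 3.
On [-4, -3], y = 2*u**3 + 8*u**2 - 14*u - 77 is on top; that piece has area ∫[-4,-3] (2*u**3 + 8*u**2 - 18*u - 72) du = 13/6.
On [-3, 3], y = 4*u - 5 is on top; that piece has area ∫[-3,3] (-(2*u**3 + 8*u**2 - 18*u - 72)) du = 288.
Total enclosed area = 13/6 + 288 = 1741/6.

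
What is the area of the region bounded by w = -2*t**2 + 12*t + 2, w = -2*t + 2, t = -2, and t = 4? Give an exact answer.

308/3

The difference (-2*t**2 + 12*t + 2) - (-2*t + 2) = -2*t**2 + 14*t changes sign at t = 0 inside [-2, 4], so split the integral there.
∫[-2,0] (-2*t**2 + 14*t) dt = -100/3; the area of that piece is 100/3.
∫[0,4] (-2*t**2 + 14*t) dt = 208/3.
Total area = 100/3 + 208/3 = 308/3.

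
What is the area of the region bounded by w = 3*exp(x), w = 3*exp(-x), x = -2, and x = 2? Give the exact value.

The difference (3*exp(x)) - (3*exp(-x)) = 3*exp(x) - 3*exp(-x) changes sign at x = 0 inside [-2, 2], so split the integral there.
∫[-2,0] (3*exp(x) - 3*exp(-x)) dx = -3*exp(2) - 3*exp(-2) + 6; the area of that piece is -6 + 3*exp(-2) + 3*exp(2).
∫[0,2] (3*exp(x) - 3*exp(-x)) dx = -6 + 3*exp(-2) + 3*exp(2).
Total area = (-6 + 3*exp(-2) + 3*exp(2)) + (-6 + 3*exp(-2) + 3*exp(2)) = -12 + 6*exp(-2) + 6*exp(2).

-12 + 6*exp(-2) + 6*exp(2)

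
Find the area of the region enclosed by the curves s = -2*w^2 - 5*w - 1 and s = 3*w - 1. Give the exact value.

64/3

Both boundary curves give s as a function of w, so integrate with respect to w. Setting them equal: -2*w^2 - 8*w = 0, i.e. -2*w*(w + 4) = 0, so they meet at w = -4, 0.
For w in [-4, 0], s = -2*w^2 - 5*w - 1 is on the right; area = ∫[-4,0] (-2*w^2 - 8*w) dw = 64/3.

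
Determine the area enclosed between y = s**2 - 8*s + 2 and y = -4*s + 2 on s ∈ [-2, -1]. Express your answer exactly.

On [-2, -1], (s**2 - 8*s + 2) - (-4*s + 2) = s**2 - 4*s is ≥ 0 throughout, so the area is a single integral of |s**2 - 4*s|.
∫[-2,-1] (s**2 - 4*s) ds = 25/3.

25/3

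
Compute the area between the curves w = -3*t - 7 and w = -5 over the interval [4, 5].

On [4, 5], (-3*t - 7) - (-5) = -3*t - 2 is ≤ 0 throughout, so the area is a single integral of |-3*t - 2|.
∫[4,5] (-3*t - 2) dt = -31/2; the area of that piece is 31/2.

31/2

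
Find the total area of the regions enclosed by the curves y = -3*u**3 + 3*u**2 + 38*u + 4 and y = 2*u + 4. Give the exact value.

Set the curves equal: -3*u**3 + 3*u**2 + 38*u + 4 = 2*u + 4, so -3*u**3 + 3*u**2 + 36*u = 0, which factors as -3*u*(u - 4)*(u + 3) = 0. The curves meet at u = -3, 0, 4.
On [-3, 0], y = 2*u + 4 is on top; that piece has area ∫[-3,0] (-(-3*u**3 + 3*u**2 + 36*u)) du = 297/4.
On [0, 4], y = -3*u**3 + 3*u**2 + 38*u + 4 is on top; that piece has area ∫[0,4] (-3*u**3 + 3*u**2 + 36*u) du = 160.
Total enclosed area = 297/4 + 160 = 937/4.

937/4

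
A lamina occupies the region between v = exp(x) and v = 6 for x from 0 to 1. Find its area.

7 - exp(1)

On [0, 1], (exp(x)) - (6) = exp(x) - 6 is ≤ 0 throughout, so the area is a single integral of |exp(x) - 6|.
∫[0,1] (exp(x) - 6) dx = -7 + exp(1); the area of that piece is 7 - exp(1).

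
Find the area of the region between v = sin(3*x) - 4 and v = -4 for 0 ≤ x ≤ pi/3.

On [0, pi/3], (sin(3*x) - 4) - (-4) = sin(3*x) is ≥ 0 throughout, so the area is a single integral of |sin(3*x)|.
∫[0,pi/3] (sin(3*x)) dx = 2/3.

2/3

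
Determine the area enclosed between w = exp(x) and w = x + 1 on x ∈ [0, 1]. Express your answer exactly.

On [0, 1], (exp(x)) - (x + 1) = -x + exp(x) - 1 is ≥ 0 throughout, so the area is a single integral of |-x + exp(x) - 1|.
∫[0,1] (-x + exp(x) - 1) dx = -5/2 + exp(1).

-5/2 + exp(1)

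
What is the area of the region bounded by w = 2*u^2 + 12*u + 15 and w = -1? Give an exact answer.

Set the curves equal: 2*u^2 + 12*u + 15 = -1, so 2*u^2 + 12*u + 16 = 0, which factors as 2*(u + 2)*(u + 4) = 0. The curves meet at u = -4, -2.
On [-4, -2], w = -1 is on top; that piece has area ∫[-4,-2] (-(2*u^2 + 12*u + 16)) du = 8/3.

8/3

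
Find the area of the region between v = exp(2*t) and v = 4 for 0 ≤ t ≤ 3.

-31/2 + 8*log(2) + exp(6)/2

The difference (exp(2*t)) - (4) = exp(2*t) - 4 changes sign at t = log(2) inside [0, 3], so split the integral there.
∫[0,log(2)] (exp(2*t) - 4) dt = 3/2 - log(16); the area of that piece is -3/2 + log(16).
∫[log(2),3] (exp(2*t) - 4) dt = -14 + 4*log(2) + exp(6)/2.
Total area = (-3/2 + log(16)) + (-14 + 4*log(2) + exp(6)/2) = -31/2 + 8*log(2) + exp(6)/2.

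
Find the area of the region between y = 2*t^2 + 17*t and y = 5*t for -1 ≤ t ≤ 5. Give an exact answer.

The difference (2*t^2 + 17*t) - (5*t) = 2*t^2 + 12*t changes sign at t = 0 inside [-1, 5], so split the integral there.
∫[-1,0] (2*t^2 + 12*t) dt = -16/3; the area of that piece is 16/3.
∫[0,5] (2*t^2 + 12*t) dt = 700/3.
Total area = 16/3 + 700/3 = 716/3.

716/3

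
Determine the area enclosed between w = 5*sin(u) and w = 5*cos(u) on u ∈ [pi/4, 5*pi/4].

10*sqrt(2)

On [pi/4, 5*pi/4], (5*sin(u)) - (5*cos(u)) = 5*sin(u) - 5*cos(u) is ≥ 0 throughout, so the area is a single integral of |5*sin(u) - 5*cos(u)|.
∫[pi/4,5*pi/4] (5*sin(u) - 5*cos(u)) du = 10*sqrt(2).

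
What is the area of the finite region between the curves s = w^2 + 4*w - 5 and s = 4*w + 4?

36

Both boundary curves give s as a function of w, so integrate with respect to w. Setting them equal: w^2 - 9 = 0, i.e. (w - 3)*(w + 3) = 0, so they meet at w = -3, 3.
For w in [-3, 3], s = w^2 + 4*w - 5 is on the left; area = ∫[-3,3] (-(w^2 - 9)) dw = 36.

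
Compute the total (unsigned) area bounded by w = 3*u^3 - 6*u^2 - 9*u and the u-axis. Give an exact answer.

The curve meets the u-axis where 3*u^3 - 6*u^2 - 9*u = 0, i.e. 3*u*(u - 3)*(u + 1) = 0, at u = -1, 0, 3.
On [-1, 0] the curve lies above the axis; ∫[-1,0] (3*u^3 - 6*u^2 - 9*u) du = 7/4, giving area 7/4.
On [0, 3] the curve lies below the axis; ∫[0,3] (3*u^3 - 6*u^2 - 9*u) du = -135/4, giving area 135/4.
Total area = 7/4 + 135/4 = 71/2.

71/2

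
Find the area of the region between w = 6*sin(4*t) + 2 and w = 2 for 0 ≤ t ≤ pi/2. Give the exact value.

6

The difference (6*sin(4*t) + 2) - (2) = 6*sin(4*t) changes sign at t = pi/4 inside [0, pi/2], so split the integral there.
∫[0,pi/4] (6*sin(4*t)) dt = 3.
∫[pi/4,pi/2] (6*sin(4*t)) dt = -3; the area of that piece is 3.
Total area = 3 + 3 = 6.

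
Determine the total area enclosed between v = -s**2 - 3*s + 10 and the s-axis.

The curve meets the s-axis where -s**2 - 3*s + 10 = 0, i.e. -(s - 2)*(s + 5) = 0, at s = -5, 2.
On [-5, 2] the curve lies above the axis; ∫[-5,2] (-s**2 - 3*s + 10) ds = 343/6, giving area 343/6.

343/6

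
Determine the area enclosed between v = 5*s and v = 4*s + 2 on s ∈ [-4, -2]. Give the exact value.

10

On [-4, -2], (5*s) - (4*s + 2) = s - 2 is ≤ 0 throughout, so the area is a single integral of |s - 2|.
∫[-4,-2] (s - 2) ds = -10; the area of that piece is 10.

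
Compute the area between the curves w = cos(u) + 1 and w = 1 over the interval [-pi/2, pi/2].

On [-pi/2, pi/2], (cos(u) + 1) - (1) = cos(u) is ≥ 0 throughout, so the area is a single integral of |cos(u)|.
∫[-pi/2,pi/2] (cos(u)) du = 2.

2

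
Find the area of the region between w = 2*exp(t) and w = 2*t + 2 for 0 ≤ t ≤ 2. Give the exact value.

-10 + 2*exp(2)

On [0, 2], (2*exp(t)) - (2*t + 2) = -2*t + 2*exp(t) - 2 is ≥ 0 throughout, so the area is a single integral of |-2*t + 2*exp(t) - 2|.
∫[0,2] (-2*t + 2*exp(t) - 2) dt = -10 + 2*exp(2).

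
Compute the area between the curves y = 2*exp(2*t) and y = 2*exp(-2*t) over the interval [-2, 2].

The difference (2*exp(2*t)) - (2*exp(-2*t)) = 2*exp(2*t) - 2*exp(-2*t) changes sign at t = 0 inside [-2, 2], so split the integral there.
∫[-2,0] (2*exp(2*t) - 2*exp(-2*t)) dt = -exp(4) - exp(-4) + 2; the area of that piece is -2 + exp(-4) + exp(4).
∫[0,2] (2*exp(2*t) - 2*exp(-2*t)) dt = -2 + exp(-4) + exp(4).
Total area = (-2 + exp(-4) + exp(4)) + (-2 + exp(-4) + exp(4)) = -4 + 2*exp(-4) + 2*exp(4).

-4 + 2*exp(-4) + 2*exp(4)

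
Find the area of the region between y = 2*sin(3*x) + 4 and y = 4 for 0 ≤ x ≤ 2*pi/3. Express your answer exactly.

The difference (2*sin(3*x) + 4) - (4) = 2*sin(3*x) changes sign at x = pi/3 inside [0, 2*pi/3], so split the integral there.
∫[0,pi/3] (2*sin(3*x)) dx = 4/3.
∫[pi/3,2*pi/3] (2*sin(3*x)) dx = -4/3; the area of that piece is 4/3.
Total area = 4/3 + 4/3 = 8/3.

8/3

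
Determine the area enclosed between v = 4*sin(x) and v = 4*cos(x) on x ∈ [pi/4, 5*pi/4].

On [pi/4, 5*pi/4], (4*sin(x)) - (4*cos(x)) = 4*sin(x) - 4*cos(x) is ≥ 0 throughout, so the area is a single integral of |4*sin(x) - 4*cos(x)|.
∫[pi/4,5*pi/4] (4*sin(x) - 4*cos(x)) dx = 8*sqrt(2).

8*sqrt(2)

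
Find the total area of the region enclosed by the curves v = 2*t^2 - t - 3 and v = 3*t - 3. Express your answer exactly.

8/3

Set the curves equal: 2*t^2 - t - 3 = 3*t - 3, so 2*t^2 - 4*t = 0, which factors as 2*t*(t - 2) = 0. The curves meet at t = 0, 2.
On [0, 2], v = 3*t - 3 is on top; that piece has area ∫[0,2] (-(2*t^2 - 4*t)) dt = 8/3.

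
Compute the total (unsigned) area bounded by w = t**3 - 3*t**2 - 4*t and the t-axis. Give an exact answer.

131/4

The curve meets the t-axis where t**3 - 3*t**2 - 4*t = 0, i.e. t*(t - 4)*(t + 1) = 0, at t = -1, 0, 4.
On [-1, 0] the curve lies above the axis; ∫[-1,0] (t**3 - 3*t**2 - 4*t) dt = 3/4, giving area 3/4.
On [0, 4] the curve lies below the axis; ∫[0,4] (t**3 - 3*t**2 - 4*t) dt = -32, giving area 32.
Total area = 3/4 + 32 = 131/4.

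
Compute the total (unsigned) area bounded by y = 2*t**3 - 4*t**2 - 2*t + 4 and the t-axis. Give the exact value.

37/6

The curve meets the t-axis where 2*t**3 - 4*t**2 - 2*t + 4 = 0, i.e. 2*(t - 2)*(t - 1)*(t + 1) = 0, at t = -1, 1, 2.
On [-1, 1] the curve lies above the axis; ∫[-1,1] (2*t**3 - 4*t**2 - 2*t + 4) dt = 16/3, giving area 16/3.
On [1, 2] the curve lies below the axis; ∫[1,2] (2*t**3 - 4*t**2 - 2*t + 4) dt = -5/6, giving area 5/6.
Total area = 16/3 + 5/6 = 37/6.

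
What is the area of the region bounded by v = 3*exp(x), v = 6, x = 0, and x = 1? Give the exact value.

-15 + 3*exp(1) + 12*log(2)

The difference (3*exp(x)) - (6) = 3*exp(x) - 6 changes sign at x = log(2) inside [0, 1], so split the integral there.
∫[0,log(2)] (3*exp(x) - 6) dx = 3 - log(64); the area of that piece is -3 + log(64).
∫[log(2),1] (3*exp(x) - 6) dx = -12 + 6*log(2) + 3*exp(1).
Total area = (-3 + log(64)) + (-12 + 6*log(2) + 3*exp(1)) = -15 + 3*exp(1) + 12*log(2).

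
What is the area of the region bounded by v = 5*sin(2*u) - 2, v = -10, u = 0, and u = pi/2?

5 + 4*pi

On [0, pi/2], (5*sin(2*u) - 2) - (-10) = 5*sin(2*u) + 8 is ≥ 0 throughout, so the area is a single integral of |5*sin(2*u) + 8|.
∫[0,pi/2] (5*sin(2*u) + 8) du = 5 + 4*pi.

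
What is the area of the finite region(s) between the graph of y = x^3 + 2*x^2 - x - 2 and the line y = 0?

37/12

The curve meets the x-axis where x^3 + 2*x^2 - x - 2 = 0, i.e. (x - 1)*(x + 1)*(x + 2) = 0, at x = -2, -1, 1.
On [-2, -1] the curve lies above the axis; ∫[-2,-1] (x^3 + 2*x^2 - x - 2) dx = 5/12, giving area 5/12.
On [-1, 1] the curve lies below the axis; ∫[-1,1] (x^3 + 2*x^2 - x - 2) dx = -8/3, giving area 8/3.
Total area = 5/12 + 8/3 = 37/12.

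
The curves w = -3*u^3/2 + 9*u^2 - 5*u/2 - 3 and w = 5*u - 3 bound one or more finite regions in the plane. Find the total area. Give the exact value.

Set the curves equal: -3*u^3/2 + 9*u^2 - 5*u/2 - 3 = 5*u - 3, so -3*u^3/2 + 9*u^2 - 15*u/2 = 0, which factors as -3*u*(u - 5)*(u - 1)/2 = 0. The curves meet at u = 0, 1, 5.
On [0, 1], w = 5*u - 3 is on top; that piece has area ∫[0,1] (-(-3*u^3/2 + 9*u^2 - 15*u/2)) du = 9/8.
On [1, 5], w = -3*u^3/2 + 9*u^2 - 5*u/2 - 3 is on top; that piece has area ∫[1,5] (-3*u^3/2 + 9*u^2 - 15*u/2) du = 48.
Total enclosed area = 9/8 + 48 = 393/8.

393/8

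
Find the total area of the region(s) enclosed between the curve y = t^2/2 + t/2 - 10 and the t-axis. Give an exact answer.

The curve meets the t-axis where t^2/2 + t/2 - 10 = 0, i.e. (t - 4)*(t + 5)/2 = 0, at t = -5, 4.
On [-5, 4] the curve lies below the axis; ∫[-5,4] (t^2/2 + t/2 - 10) dt = -243/4, giving area 243/4.

243/4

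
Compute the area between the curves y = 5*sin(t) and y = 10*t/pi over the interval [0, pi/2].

On [0, pi/2], (5*sin(t)) - (10*t/pi) = -10*t/pi + 5*sin(t) is ≥ 0 throughout, so the area is a single integral of |-10*t/pi + 5*sin(t)|.
∫[0,pi/2] (-10*t/pi + 5*sin(t)) dt = 5 - 5*pi/4.

5 - 5*pi/4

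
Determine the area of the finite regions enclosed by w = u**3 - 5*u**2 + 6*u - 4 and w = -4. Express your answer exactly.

37/12

Set the curves equal: u**3 - 5*u**2 + 6*u - 4 = -4, so u**3 - 5*u**2 + 6*u = 0, which factors as u*(u - 3)*(u - 2) = 0. The curves meet at u = 0, 2, 3.
On [0, 2], w = u**3 - 5*u**2 + 6*u - 4 is on top; that piece has area ∫[0,2] (u**3 - 5*u**2 + 6*u) du = 8/3.
On [2, 3], w = -4 is on top; that piece has area ∫[2,3] (-(u**3 - 5*u**2 + 6*u)) du = 5/12.
Total enclosed area = 8/3 + 5/12 = 37/12.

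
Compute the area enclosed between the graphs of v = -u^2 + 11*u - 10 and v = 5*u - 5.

32/3

Set the curves equal: -u^2 + 11*u - 10 = 5*u - 5, so -u^2 + 6*u - 5 = 0, which factors as -(u - 5)*(u - 1) = 0. The curves meet at u = 1, 5.
On [1, 5], v = -u^2 + 11*u - 10 is on top; that piece has area ∫[1,5] (-u^2 + 6*u - 5) du = 32/3.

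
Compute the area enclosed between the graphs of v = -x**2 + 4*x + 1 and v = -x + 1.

125/6

Set the curves equal: -x**2 + 4*x + 1 = -x + 1, so -x**2 + 5*x = 0, which factors as -x*(x - 5) = 0. The curves meet at x = 0, 5.
On [0, 5], v = -x**2 + 4*x + 1 is on top; that piece has area ∫[0,5] (-x**2 + 5*x) dx = 125/6.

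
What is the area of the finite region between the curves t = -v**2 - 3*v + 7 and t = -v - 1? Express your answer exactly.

Both boundary curves give t as a function of v, so integrate with respect to v. Setting them equal: -v**2 - 2*v + 8 = 0, i.e. -(v - 2)*(v + 4) = 0, so they meet at v = -4, 2.
For v in [-4, 2], t = -v**2 - 3*v + 7 is on the right; area = ∫[-4,2] (-v**2 - 2*v + 8) dv = 36.

36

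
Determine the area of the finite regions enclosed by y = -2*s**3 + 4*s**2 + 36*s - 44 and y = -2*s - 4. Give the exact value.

Set the curves equal: -2*s**3 + 4*s**2 + 36*s - 44 = -2*s - 4, so -2*s**3 + 4*s**2 + 38*s - 40 = 0, which factors as -2*(s - 5)*(s - 1)*(s + 4) = 0. The curves meet at s = -4, 1, 5.
On [-4, 1], y = -2*s - 4 is on top; that piece has area ∫[-4,1] (-(-2*s**3 + 4*s**2 + 38*s - 40)) ds = 1625/6.
On [1, 5], y = -2*s**3 + 4*s**2 + 36*s - 44 is on top; that piece has area ∫[1,5] (-2*s**3 + 4*s**2 + 38*s - 40) ds = 448/3.
Total enclosed area = 1625/6 + 448/3 = 2521/6.

2521/6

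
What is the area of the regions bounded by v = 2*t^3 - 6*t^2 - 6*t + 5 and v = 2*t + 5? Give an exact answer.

131/2

Set the curves equal: 2*t^3 - 6*t^2 - 6*t + 5 = 2*t + 5, so 2*t^3 - 6*t^2 - 8*t = 0, which factors as 2*t*(t - 4)*(t + 1) = 0. The curves meet at t = -1, 0, 4.
On [-1, 0], v = 2*t^3 - 6*t^2 - 6*t + 5 is on top; that piece has area ∫[-1,0] (2*t^3 - 6*t^2 - 8*t) dt = 3/2.
On [0, 4], v = 2*t + 5 is on top; that piece has area ∫[0,4] (-(2*t^3 - 6*t^2 - 8*t)) dt = 64.
Total enclosed area = 3/2 + 64 = 131/2.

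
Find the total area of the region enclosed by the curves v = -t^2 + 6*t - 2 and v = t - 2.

Set the curves equal: -t^2 + 6*t - 2 = t - 2, so -t^2 + 5*t = 0, which factors as -t*(t - 5) = 0. The curves meet at t = 0, 5.
On [0, 5], v = -t^2 + 6*t - 2 is on top; that piece has area ∫[0,5] (-t^2 + 5*t) dt = 125/6.

125/6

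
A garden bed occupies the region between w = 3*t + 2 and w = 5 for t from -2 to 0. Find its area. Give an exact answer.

12

On [-2, 0], (3*t + 2) - (5) = 3*t - 3 is ≤ 0 throughout, so the area is a single integral of |3*t - 3|.
∫[-2,0] (3*t - 3) dt = -12; the area of that piece is 12.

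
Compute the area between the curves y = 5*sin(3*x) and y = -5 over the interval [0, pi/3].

10/3 + 5*pi/3

On [0, pi/3], (5*sin(3*x)) - (-5) = 5*sin(3*x) + 5 is ≥ 0 throughout, so the area is a single integral of |5*sin(3*x) + 5|.
∫[0,pi/3] (5*sin(3*x) + 5) dx = 10/3 + 5*pi/3.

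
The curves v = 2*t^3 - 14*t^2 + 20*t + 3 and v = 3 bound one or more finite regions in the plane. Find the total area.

253/6

Set the curves equal: 2*t^3 - 14*t^2 + 20*t + 3 = 3, so 2*t^3 - 14*t^2 + 20*t = 0, which factors as 2*t*(t - 5)*(t - 2) = 0. The curves meet at t = 0, 2, 5.
On [0, 2], v = 2*t^3 - 14*t^2 + 20*t + 3 is on top; that piece has area ∫[0,2] (2*t^3 - 14*t^2 + 20*t) dt = 32/3.
On [2, 5], v = 3 is on top; that piece has area ∫[2,5] (-(2*t^3 - 14*t^2 + 20*t)) dt = 63/2.
Total enclosed area = 32/3 + 63/2 = 253/6.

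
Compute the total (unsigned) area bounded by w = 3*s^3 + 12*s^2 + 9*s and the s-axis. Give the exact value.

37/4

The curve meets the s-axis where 3*s^3 + 12*s^2 + 9*s = 0, i.e. 3*s*(s + 1)*(s + 3) = 0, at s = -3, -1, 0.
On [-3, -1] the curve lies above the axis; ∫[-3,-1] (3*s^3 + 12*s^2 + 9*s) ds = 8, giving area 8.
On [-1, 0] the curve lies below the axis; ∫[-1,0] (3*s^3 + 12*s^2 + 9*s) ds = -5/4, giving area 5/4.
Total area = 8 + 5/4 = 37/4.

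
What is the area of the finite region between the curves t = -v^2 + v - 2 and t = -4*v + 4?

1/6

Both boundary curves give t as a function of v, so integrate with respect to v. Setting them equal: -v^2 + 5*v - 6 = 0, i.e. -(v - 3)*(v - 2) = 0, so they meet at v = 2, 3.
For v in [2, 3], t = -v^2 + v - 2 is on the right; area = ∫[2,3] (-v^2 + 5*v - 6) dv = 1/6.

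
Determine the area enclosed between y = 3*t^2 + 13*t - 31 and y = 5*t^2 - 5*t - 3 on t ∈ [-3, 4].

The difference (3*t^2 + 13*t - 31) - (5*t^2 - 5*t - 3) = -2*t^2 + 18*t - 28 changes sign at t = 2 inside [-3, 4], so split the integral there.
∫[-3,2] (-2*t^2 + 18*t - 28) dt = -625/3; the area of that piece is 625/3.
∫[2,4] (-2*t^2 + 18*t - 28) dt = 44/3.
Total area = 625/3 + 44/3 = 223.

223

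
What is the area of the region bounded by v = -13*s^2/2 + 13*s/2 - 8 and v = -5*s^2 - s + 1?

Set the curves equal: -13*s^2/2 + 13*s/2 - 8 = -5*s^2 - s + 1, so -3*s^2/2 + 15*s/2 - 9 = 0, which factors as -3*(s - 3)*(s - 2)/2 = 0. The curves meet at s = 2, 3.
On [2, 3], v = -13*s^2/2 + 13*s/2 - 8 is on top; that piece has area ∫[2,3] (-3*s^2/2 + 15*s/2 - 9) ds = 1/4.

1/4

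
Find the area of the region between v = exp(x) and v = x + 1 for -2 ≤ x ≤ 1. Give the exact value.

-3/2 - exp(-2) + exp(1)

On [-2, 1], (exp(x)) - (x + 1) = -x + exp(x) - 1 is ≥ 0 throughout, so the area is a single integral of |-x + exp(x) - 1|.
∫[-2,1] (-x + exp(x) - 1) dx = -3/2 - exp(-2) + exp(1).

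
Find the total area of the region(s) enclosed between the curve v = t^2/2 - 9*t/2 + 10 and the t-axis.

The curve meets the t-axis where t^2/2 - 9*t/2 + 10 = 0, i.e. (t - 5)*(t - 4)/2 = 0, at t = 4, 5.
On [4, 5] the curve lies below the axis; ∫[4,5] (t^2/2 - 9*t/2 + 10) dt = -1/12, giving area 1/12.

1/12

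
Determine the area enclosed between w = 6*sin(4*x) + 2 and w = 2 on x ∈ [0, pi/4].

3

On [0, pi/4], (6*sin(4*x) + 2) - (2) = 6*sin(4*x) is ≥ 0 throughout, so the area is a single integral of |6*sin(4*x)|.
∫[0,pi/4] (6*sin(4*x)) dx = 3.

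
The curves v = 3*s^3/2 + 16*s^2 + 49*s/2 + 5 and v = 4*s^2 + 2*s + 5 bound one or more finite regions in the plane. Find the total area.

Set the curves equal: 3*s^3/2 + 16*s^2 + 49*s/2 + 5 = 4*s^2 + 2*s + 5, so 3*s^3/2 + 12*s^2 + 45*s/2 = 0, which factors as 3*s*(s + 3)*(s + 5)/2 = 0. The curves meet at s = -5, -3, 0.
On [-5, -3], v = 3*s^3/2 + 16*s^2 + 49*s/2 + 5 is on top; that piece has area ∫[-5,-3] (3*s^3/2 + 12*s^2 + 45*s/2) ds = 8.
On [-3, 0], v = 4*s^2 + 2*s + 5 is on top; that piece has area ∫[-3,0] (-(3*s^3/2 + 12*s^2 + 45*s/2)) ds = 189/8.
Total enclosed area = 8 + 189/8 = 253/8.

253/8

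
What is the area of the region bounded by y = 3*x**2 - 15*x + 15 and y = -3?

1/2

Set the curves equal: 3*x**2 - 15*x + 15 = -3, so 3*x**2 - 15*x + 18 = 0, which factors as 3*(x - 3)*(x - 2) = 0. The curves meet at x = 2, 3.
On [2, 3], y = -3 is on top; that piece has area ∫[2,3] (-(3*x**2 - 15*x + 18)) dx = 1/2.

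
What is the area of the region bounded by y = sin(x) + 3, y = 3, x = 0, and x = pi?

On [0, pi], (sin(x) + 3) - (3) = sin(x) is ≥ 0 throughout, so the area is a single integral of |sin(x)|.
∫[0,pi] (sin(x)) dx = 2.

2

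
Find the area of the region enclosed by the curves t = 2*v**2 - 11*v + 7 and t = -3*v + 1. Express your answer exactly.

8/3

Both boundary curves give t as a function of v, so integrate with respect to v. Setting them equal: 2*v**2 - 8*v + 6 = 0, i.e. 2*(v - 3)*(v - 1) = 0, so they meet at v = 1, 3.
For v in [1, 3], t = 2*v**2 - 11*v + 7 is on the left; area = ∫[1,3] (-(2*v**2 - 8*v + 6)) dv = 8/3.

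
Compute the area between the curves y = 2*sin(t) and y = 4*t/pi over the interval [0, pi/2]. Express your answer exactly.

On [0, pi/2], (2*sin(t)) - (4*t/pi) = -4*t/pi + 2*sin(t) is ≥ 0 throughout, so the area is a single integral of |-4*t/pi + 2*sin(t)|.
∫[0,pi/2] (-4*t/pi + 2*sin(t)) dt = 2 - pi/2.

2 - pi/2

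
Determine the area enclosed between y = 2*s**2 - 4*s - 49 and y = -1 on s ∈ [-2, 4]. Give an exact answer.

On [-2, 4], (2*s**2 - 4*s - 49) - (-1) = 2*s**2 - 4*s - 48 is ≤ 0 throughout, so the area is a single integral of |2*s**2 - 4*s - 48|.
∫[-2,4] (2*s**2 - 4*s - 48) ds = -264; the area of that piece is 264.

264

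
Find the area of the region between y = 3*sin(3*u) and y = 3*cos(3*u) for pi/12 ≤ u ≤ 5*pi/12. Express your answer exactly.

On [pi/12, 5*pi/12], (3*sin(3*u)) - (3*cos(3*u)) = 3*sin(3*u) - 3*cos(3*u) is ≥ 0 throughout, so the area is a single integral of |3*sin(3*u) - 3*cos(3*u)|.
∫[pi/12,5*pi/12] (3*sin(3*u) - 3*cos(3*u)) du = 2*sqrt(2).

2*sqrt(2)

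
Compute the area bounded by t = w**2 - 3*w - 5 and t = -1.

Both boundary curves give t as a function of w, so integrate with respect to w. Setting them equal: w**2 - 3*w - 4 = 0, i.e. (w - 4)*(w + 1) = 0, so they meet at w = -1, 4.
For w in [-1, 4], t = w**2 - 3*w - 5 is on the left; area = ∫[-1,4] (-(w**2 - 3*w - 4)) dw = 125/6.

125/6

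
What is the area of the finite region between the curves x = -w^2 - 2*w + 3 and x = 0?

32/3

Both boundary curves give x as a function of w, so integrate with respect to w. Setting them equal: -w^2 - 2*w + 3 = 0, i.e. -(w - 1)*(w + 3) = 0, so they meet at w = -3, 1.
For w in [-3, 1], x = -w^2 - 2*w + 3 is on the right; area = ∫[-3,1] (-w^2 - 2*w + 3) dw = 32/3.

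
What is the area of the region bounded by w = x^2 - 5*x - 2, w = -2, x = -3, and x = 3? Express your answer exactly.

45

The difference (x^2 - 5*x - 2) - (-2) = x^2 - 5*x changes sign at x = 0 inside [-3, 3], so split the integral there.
∫[-3,0] (x^2 - 5*x) dx = 63/2.
∫[0,3] (x^2 - 5*x) dx = -27/2; the area of that piece is 27/2.
Total area = 63/2 + 27/2 = 45.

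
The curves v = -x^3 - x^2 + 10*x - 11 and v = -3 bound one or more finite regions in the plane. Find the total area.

443/6

Set the curves equal: -x^3 - x^2 + 10*x - 11 = -3, so -x^3 - x^2 + 10*x - 8 = 0, which factors as -(x - 2)*(x - 1)*(x + 4) = 0. The curves meet at x = -4, 1, 2.
On [-4, 1], v = -3 is on top; that piece has area ∫[-4,1] (-(-x^3 - x^2 + 10*x - 8)) dx = 875/12.
On [1, 2], v = -x^3 - x^2 + 10*x - 11 is on top; that piece has area ∫[1,2] (-x^3 - x^2 + 10*x - 8) dx = 11/12.
Total enclosed area = 875/12 + 11/12 = 443/6.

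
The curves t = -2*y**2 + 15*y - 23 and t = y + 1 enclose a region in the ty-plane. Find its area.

1/3

Both boundary curves give t as a function of y, so integrate with respect to y. Setting them equal: -2*y**2 + 14*y - 24 = 0, i.e. -2*(y - 4)*(y - 3) = 0, so they meet at y = 3, 4.
For y in [3, 4], t = -2*y**2 + 15*y - 23 is on the right; area = ∫[3,4] (-2*y**2 + 14*y - 24) dy = 1/3.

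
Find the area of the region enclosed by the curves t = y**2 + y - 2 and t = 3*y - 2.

4/3

Both boundary curves give t as a function of y, so integrate with respect to y. Setting them equal: y**2 - 2*y = 0, i.e. y*(y - 2) = 0, so they meet at y = 0, 2.
For y in [0, 2], t = y**2 + y - 2 is on the left; area = ∫[0,2] (-(y**2 - 2*y)) dy = 4/3.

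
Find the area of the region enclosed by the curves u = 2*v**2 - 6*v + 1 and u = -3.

Both boundary curves give u as a function of v, so integrate with respect to v. Setting them equal: 2*v**2 - 6*v + 4 = 0, i.e. 2*(v - 2)*(v - 1) = 0, so they meet at v = 1, 2.
For v in [1, 2], u = 2*v**2 - 6*v + 1 is on the left; area = ∫[1,2] (-(2*v**2 - 6*v + 4)) dv = 1/3.

1/3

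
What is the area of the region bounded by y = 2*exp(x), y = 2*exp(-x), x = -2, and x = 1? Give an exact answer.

-8 + 2*exp(-2) + 2*exp(-1) + 2*exp(1) + 2*exp(2)

The difference (2*exp(x)) - (2*exp(-x)) = 2*exp(x) - 2*exp(-x) changes sign at x = 0 inside [-2, 1], so split the integral there.
∫[-2,0] (2*exp(x) - 2*exp(-x)) dx = -2*exp(2) - 2*exp(-2) + 4; the area of that piece is -4 + 2*exp(-2) + 2*exp(2).
∫[0,1] (2*exp(x) - 2*exp(-x)) dx = -4 + 2*exp(-1) + 2*exp(1).
Total area = (-4 + 2*exp(-2) + 2*exp(2)) + (-4 + 2*exp(-1) + 2*exp(1)) = -8 + 2*exp(-2) + 2*exp(-1) + 2*exp(1) + 2*exp(2).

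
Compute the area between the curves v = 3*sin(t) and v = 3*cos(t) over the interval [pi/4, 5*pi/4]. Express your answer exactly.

On [pi/4, 5*pi/4], (3*sin(t)) - (3*cos(t)) = 3*sin(t) - 3*cos(t) is ≥ 0 throughout, so the area is a single integral of |3*sin(t) - 3*cos(t)|.
∫[pi/4,5*pi/4] (3*sin(t) - 3*cos(t)) dt = 6*sqrt(2).

6*sqrt(2)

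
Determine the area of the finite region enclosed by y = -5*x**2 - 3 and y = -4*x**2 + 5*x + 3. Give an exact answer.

Set the curves equal: -5*x**2 - 3 = -4*x**2 + 5*x + 3, so -x**2 - 5*x - 6 = 0, which factors as -(x + 2)*(x + 3) = 0. The curves meet at x = -3, -2.
On [-3, -2], y = -5*x**2 - 3 is on top; that piece has area ∫[-3,-2] (-x**2 - 5*x - 6) dx = 1/6.

1/6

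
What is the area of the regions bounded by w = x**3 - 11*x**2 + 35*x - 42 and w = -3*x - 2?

Set the curves equal: x**3 - 11*x**2 + 35*x - 42 = -3*x - 2, so x**3 - 11*x**2 + 38*x - 40 = 0, which factors as (x - 5)*(x - 4)*(x - 2) = 0. The curves meet at x = 2, 4, 5.
On [2, 4], w = x**3 - 11*x**2 + 35*x - 42 is on top; that piece has area ∫[2,4] (x**3 - 11*x**2 + 38*x - 40) dx = 8/3.
On [4, 5], w = -3*x - 2 is on top; that piece has area ∫[4,5] (-(x**3 - 11*x**2 + 38*x - 40)) dx = 5/12.
Total enclosed area = 8/3 + 5/12 = 37/12.

37/12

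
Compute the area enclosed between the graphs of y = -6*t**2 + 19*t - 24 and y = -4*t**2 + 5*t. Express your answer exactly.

Set the curves equal: -6*t**2 + 19*t - 24 = -4*t**2 + 5*t, so -2*t**2 + 14*t - 24 = 0, which factors as -2*(t - 4)*(t - 3) = 0. The curves meet at t = 3, 4.
On [3, 4], y = -6*t**2 + 19*t - 24 is on top; that piece has area ∫[3,4] (-2*t**2 + 14*t - 24) dt = 1/3.

1/3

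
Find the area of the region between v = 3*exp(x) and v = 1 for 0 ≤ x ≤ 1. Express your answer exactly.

-4 + 3*exp(1)

On [0, 1], (3*exp(x)) - (1) = 3*exp(x) - 1 is ≥ 0 throughout, so the area is a single integral of |3*exp(x) - 1|.
∫[0,1] (3*exp(x) - 1) dx = -4 + 3*exp(1).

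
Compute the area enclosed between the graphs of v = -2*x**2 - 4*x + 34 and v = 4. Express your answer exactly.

512/3

Set the curves equal: -2*x**2 - 4*x + 34 = 4, so -2*x**2 - 4*x + 30 = 0, which factors as -2*(x - 3)*(x + 5) = 0. The curves meet at x = -5, 3.
On [-5, 3], v = -2*x**2 - 4*x + 34 is on top; that piece has area ∫[-5,3] (-2*x**2 - 4*x + 30) dx = 512/3.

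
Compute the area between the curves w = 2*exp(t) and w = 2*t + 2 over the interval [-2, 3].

-15 - 2*exp(-2) + 2*exp(3)

On [-2, 3], (2*exp(t)) - (2*t + 2) = -2*t + 2*exp(t) - 2 is ≥ 0 throughout, so the area is a single integral of |-2*t + 2*exp(t) - 2|.
∫[-2,3] (-2*t + 2*exp(t) - 2) dt = -15 - 2*exp(-2) + 2*exp(3).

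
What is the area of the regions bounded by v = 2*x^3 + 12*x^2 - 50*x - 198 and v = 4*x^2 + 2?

4019/3

Set the curves equal: 2*x^3 + 12*x^2 - 50*x - 198 = 4*x^2 + 2, so 2*x^3 + 8*x^2 - 50*x - 200 = 0, which factors as 2*(x - 5)*(x + 4)*(x + 5) = 0. The curves meet at x = -5, -4, 5.
On [-5, -4], v = 2*x^3 + 12*x^2 - 50*x - 198 is on top; that piece has area ∫[-5,-4] (2*x^3 + 8*x^2 - 50*x - 200) dx = 19/6.
On [-4, 5], v = 4*x^2 + 2 is on top; that piece has area ∫[-4,5] (-(2*x^3 + 8*x^2 - 50*x - 200)) dx = 2673/2.
Total enclosed area = 19/6 + 2673/2 = 4019/3.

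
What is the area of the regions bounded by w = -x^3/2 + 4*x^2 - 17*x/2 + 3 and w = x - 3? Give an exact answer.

Set the curves equal: -x^3/2 + 4*x^2 - 17*x/2 + 3 = x - 3, so -x^3/2 + 4*x^2 - 19*x/2 + 6 = 0, which factors as -(x - 4)*(x - 3)*(x - 1)/2 = 0. The curves meet at x = 1, 3, 4.
On [1, 3], w = x - 3 is on top; that piece has area ∫[1,3] (-(-x^3/2 + 4*x^2 - 19*x/2 + 6)) dx = 4/3.
On [3, 4], w = -x^3/2 + 4*x^2 - 17*x/2 + 3 is on top; that piece has area ∫[3,4] (-x^3/2 + 4*x^2 - 19*x/2 + 6) dx = 5/24.
Total enclosed area = 4/3 + 5/24 = 37/24.

37/24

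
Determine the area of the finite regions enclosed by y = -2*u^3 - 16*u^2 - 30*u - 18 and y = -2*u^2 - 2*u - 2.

37/6

Set the curves equal: -2*u^3 - 16*u^2 - 30*u - 18 = -2*u^2 - 2*u - 2, so -2*u^3 - 14*u^2 - 28*u - 16 = 0, which factors as -2*(u + 1)*(u + 2)*(u + 4) = 0. The curves meet at u = -4, -2, -1.
On [-4, -2], y = -2*u^2 - 2*u - 2 is on top; that piece has area ∫[-4,-2] (-(-2*u^3 - 14*u^2 - 28*u - 16)) du = 16/3.
On [-2, -1], y = -2*u^3 - 16*u^2 - 30*u - 18 is on top; that piece has area ∫[-2,-1] (-2*u^3 - 14*u^2 - 28*u - 16) du = 5/6.
Total enclosed area = 16/3 + 5/6 = 37/6.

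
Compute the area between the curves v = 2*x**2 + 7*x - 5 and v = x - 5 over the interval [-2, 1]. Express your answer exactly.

The difference (2*x**2 + 7*x - 5) - (x - 5) = 2*x**2 + 6*x changes sign at x = 0 inside [-2, 1], so split the integral there.
∫[-2,0] (2*x**2 + 6*x) dx = -20/3; the area of that piece is 20/3.
∫[0,1] (2*x**2 + 6*x) dx = 11/3.
Total area = 20/3 + 11/3 = 31/3.

31/3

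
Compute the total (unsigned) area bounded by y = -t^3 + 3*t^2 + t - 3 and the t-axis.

The curve meets the t-axis where -t^3 + 3*t^2 + t - 3 = 0, i.e. -(t - 3)*(t - 1)*(t + 1) = 0, at t = -1, 1, 3.
On [-1, 1] the curve lies below the axis; ∫[-1,1] (-t^3 + 3*t^2 + t - 3) dt = -4, giving area 4.
On [1, 3] the curve lies above the axis; ∫[1,3] (-t^3 + 3*t^2 + t - 3) dt = 4, giving area 4.
Total area = 4 + 4 = 8.

8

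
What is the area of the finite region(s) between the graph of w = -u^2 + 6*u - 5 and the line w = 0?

The curve meets the u-axis where -u^2 + 6*u - 5 = 0, i.e. -(u - 5)*(u - 1) = 0, at u = 1, 5.
On [1, 5] the curve lies above the axis; ∫[1,5] (-u^2 + 6*u - 5) du = 32/3, giving area 32/3.

32/3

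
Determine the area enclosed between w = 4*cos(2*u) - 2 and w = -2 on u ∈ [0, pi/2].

The difference (4*cos(2*u) - 2) - (-2) = 4*cos(2*u) changes sign at u = pi/4 inside [0, pi/2], so split the integral there.
∫[0,pi/4] (4*cos(2*u)) du = 2.
∫[pi/4,pi/2] (4*cos(2*u)) du = -2; the area of that piece is 2.
Total area = 2 + 2 = 4.

4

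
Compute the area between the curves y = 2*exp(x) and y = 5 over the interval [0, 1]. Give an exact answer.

-13 - 10*log(2) + 2*exp(1) + 10*log(5)

The difference (2*exp(x)) - (5) = 2*exp(x) - 5 changes sign at x = log(5/2) inside [0, 1], so split the integral there.
∫[0,log(5/2)] (2*exp(x) - 5) dx = log(32/3125) + 3; the area of that piece is -3 + log(3125/32).
∫[log(5/2),1] (2*exp(x) - 5) dx = -10 - 5*log(2) + 2*exp(1) + 5*log(5).
Total area = (-3 + log(3125/32)) + (-10 - 5*log(2) + 2*exp(1) + 5*log(5)) = -13 - 10*log(2) + 2*exp(1) + 10*log(5).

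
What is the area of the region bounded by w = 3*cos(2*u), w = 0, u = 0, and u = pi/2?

The difference (3*cos(2*u)) - (0) = 3*cos(2*u) changes sign at u = pi/4 inside [0, pi/2], so split the integral there.
∫[0,pi/4] (3*cos(2*u)) du = 3/2.
∫[pi/4,pi/2] (3*cos(2*u)) du = -3/2; the area of that piece is 3/2.
Total area = 3/2 + 3/2 = 3.

3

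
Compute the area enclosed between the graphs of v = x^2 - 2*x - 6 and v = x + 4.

343/6

Set the curves equal: x^2 - 2*x - 6 = x + 4, so x^2 - 3*x - 10 = 0, which factors as (x - 5)*(x + 2) = 0. The curves meet at x = -2, 5.
On [-2, 5], v = x + 4 is on top; that piece has area ∫[-2,5] (-(x^2 - 3*x - 10)) dx = 343/6.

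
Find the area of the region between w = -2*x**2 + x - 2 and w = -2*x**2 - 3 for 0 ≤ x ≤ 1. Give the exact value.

3/2

On [0, 1], (-2*x**2 + x - 2) - (-2*x**2 - 3) = x + 1 is ≥ 0 throughout, so the area is a single integral of |x + 1|.
∫[0,1] (x + 1) dx = 3/2.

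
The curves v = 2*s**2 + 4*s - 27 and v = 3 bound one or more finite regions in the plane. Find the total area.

Set the curves equal: 2*s**2 + 4*s - 27 = 3, so 2*s**2 + 4*s - 30 = 0, which factors as 2*(s - 3)*(s + 5) = 0. The curves meet at s = -5, 3.
On [-5, 3], v = 3 is on top; that piece has area ∫[-5,3] (-(2*s**2 + 4*s - 30)) ds = 512/3.

512/3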